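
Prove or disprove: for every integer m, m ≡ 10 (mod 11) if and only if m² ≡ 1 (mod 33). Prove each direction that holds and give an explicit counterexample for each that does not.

(⟹) This fails: take m = 21. Then 21 ≡ 10 (mod 11), but 21² = 441 ≡ 12 (mod 33), not 1.

(⟸) This fails: take m = 1. Then 1² = 1 ≡ 1 (mod 33), yet 1 ≡ 1 (mod 11), not 10.

Neither direction holds.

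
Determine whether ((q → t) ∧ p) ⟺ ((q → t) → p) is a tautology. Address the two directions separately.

Only the forward direction holds.

(⟸) This fails. Under t = F, q = T, p = F, the left side is false but the right side is true.

(⟹) Assume the antecedent. If t is true, the antecedent forces (t = T, q = F, p = T) or (t = T, q = T, p = T), and (q → t) → p holds there. If t is false, the antecedent forces (t = F, q = F, p = T), and (q → t) → p holds there. Either way (q → t) → p holds.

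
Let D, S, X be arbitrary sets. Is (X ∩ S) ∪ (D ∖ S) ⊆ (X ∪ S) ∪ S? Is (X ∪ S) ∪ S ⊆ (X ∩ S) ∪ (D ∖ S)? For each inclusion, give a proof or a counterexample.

Forward inclusion. This inclusion fails. Take D = {1}, S = ∅, X = ∅; then 1 ∈ (X ∩ S) ∪ (D ∖ S) but 1 ∉ (X ∪ S) ∪ S.

Reverse inclusion. This inclusion fails. Take D = ∅, S = {1}, X = ∅; then 1 ∈ (X ∪ S) ∪ S but 1 ∉ (X ∩ S) ∪ (D ∖ S).

Neither inclusion holds.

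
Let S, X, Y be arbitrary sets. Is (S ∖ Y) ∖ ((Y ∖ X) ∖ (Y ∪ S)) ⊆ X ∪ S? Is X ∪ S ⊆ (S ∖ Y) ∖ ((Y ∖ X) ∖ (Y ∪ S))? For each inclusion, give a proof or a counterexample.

The sets are not equal: only the forward inclusion holds.

(⟹) Let x ∈ (S ∖ Y) ∖ ((Y ∖ X) ∖ (Y ∪ S)). Then either x ∈ S and x ∉ X, Y; or x ∈ S ∩ X and x ∉ Y. In each case x ∈ X ∪ S, so (S ∖ Y) ∖ ((Y ∖ X) ∖ (Y ∪ S)) ⊆ X ∪ S.

(⟸) This inclusion fails. Take S = ∅, X = {1}, Y = ∅; then 1 ∈ X ∪ S but 1 ∉ (S ∖ Y) ∖ ((Y ∖ X) ∖ (Y ∪ S)).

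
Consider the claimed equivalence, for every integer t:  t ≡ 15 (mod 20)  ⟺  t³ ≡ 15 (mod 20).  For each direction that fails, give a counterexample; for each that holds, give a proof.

Both implications hold.

Forward direction. Suppose t ≡ 15 (mod 20). Write t = 20j + 15. Then (20j + 15)³ = 8000j³ + 18000j² + 13500j + 3375 = 20(400j³ + 900j² + 675j + 168) + 15, so t³ ≡ 15 (mod 20).

Converse. Suppose t³ ≡ 15 (mod 20). The only residue r in {0, …, 19} with r³ ≡ 15 (mod 20) is r = 15, so t ≡ 15 (mod 20).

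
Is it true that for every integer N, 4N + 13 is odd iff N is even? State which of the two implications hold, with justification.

(⟸) Suppose N is even. Since 4 is even, 4N is even for every N, so 4N + 13 has the same parity as 13, which is odd. Hence 4N + 13 is odd.

(⟹) This fails: take N = 3. Then 4N + 13 = 25, which is odd, yet N = 3 is odd, not even.

Not equivalent: only (⇐) holds.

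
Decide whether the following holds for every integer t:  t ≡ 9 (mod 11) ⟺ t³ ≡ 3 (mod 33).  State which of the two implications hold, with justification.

(←) The residues r modulo 33 with r³ ≡ 3 (mod 33) are exactly {9}, and each is ≡ 9 (mod 11).

(→) This fails: take t = 20. Then 20 ≡ 9 (mod 11), but 20³ = 8000 ≡ 14 (mod 33), not 3.

Only the converse holds.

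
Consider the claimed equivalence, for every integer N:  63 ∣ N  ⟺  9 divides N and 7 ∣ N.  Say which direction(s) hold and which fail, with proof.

The biconditional holds.

(→) If 63 ∣ N, write N = 63q. Since 63 = 7·9, N = 9·(7q), so 9 ∣ N; and since 63 = 9·7, N = 7·(9q), so 7 ∣ N.

(←) Suppose 9 ∣ N and 7 ∣ N. Any common multiple of 9 and 7 is a multiple of their lcm; here gcd(9, 7) = 1, so lcm(9, 7) = 9·7 = 63, so 63 ∣ N.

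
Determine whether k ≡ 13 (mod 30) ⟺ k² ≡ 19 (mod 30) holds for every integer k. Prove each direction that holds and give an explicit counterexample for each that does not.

(⇒) holds; (⇐) fails.

(⇒) Suppose k ≡ 13 (mod 30). Write k = 30j + 13. Then (30j + 13)² = 900j² + 780j + 169 = 30(30j² + 26j + 5) + 19, so k² ≡ 19 (mod 30).

(⇐) This fails: take k = 7. Then 7² = 49 ≡ 19 (mod 30), yet 7 ≡ 7 (mod 30), not 13.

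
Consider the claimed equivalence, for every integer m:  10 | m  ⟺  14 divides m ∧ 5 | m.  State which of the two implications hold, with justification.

Not equivalent: only (⇐) holds.

[⇐] Suppose 14 ∣ m and 5 ∣ m. Any common multiple of 14 and 5 is a multiple of their lcm; here gcd(14, 5) = 1, so lcm(14, 5) = 14·5 = 70, so 70 ∣ m. Since 10 ∣ 70, it follows that 10 ∣ m.

[⇒] This fails: take m = 10. Certainly 10 ∣ 10, but 14 ∤ 10.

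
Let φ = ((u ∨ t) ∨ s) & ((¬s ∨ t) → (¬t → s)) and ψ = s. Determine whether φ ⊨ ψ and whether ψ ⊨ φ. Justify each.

[⇒] This fails. Under s = F, t = T, u = F, the left side is true but the right side is false.

[⇐] Assume the antecedent. If s is true, the consequent reduces to true regardless of the other variables. If s is false, the antecedent cannot hold. Either way the consequent holds.

(⇒) fails; (⇐) holds.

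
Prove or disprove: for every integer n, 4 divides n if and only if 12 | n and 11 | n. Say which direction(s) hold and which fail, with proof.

Only the converse holds.

[⇒] This fails: take n = 4. Certainly 4 ∣ 4, but 12 ∤ 4.

[⇐] Suppose 12 ∣ n and 11 ∣ n. Any common multiple of 12 and 11 is a multiple of their lcm; here gcd(12, 11) = 1, so lcm(12, 11) = 12·11 = 132, so 132 ∣ n. Since 4 ∣ 132, it follows that 4 ∣ n.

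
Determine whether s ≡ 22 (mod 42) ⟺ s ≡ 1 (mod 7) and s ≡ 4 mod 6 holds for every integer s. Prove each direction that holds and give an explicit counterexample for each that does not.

(⟹) Suppose s ≡ 22 (mod 42); write s = 42j + 22. Since 7 ∣ 42, reducing mod 7 gives s ≡ 22 ≡ 1 (mod 7); since 6 ∣ 42, reducing mod 6 gives s ≡ 22 ≡ 4 (mod 6).

(⟸) Conversely, if s ≡ 1 (mod 7) and s ≡ 4 (mod 6), then by the Chinese remainder theorem s ≡ 22 (mod 42). This is exactly s ≡ 22 (mod 42).

The biconditional holds.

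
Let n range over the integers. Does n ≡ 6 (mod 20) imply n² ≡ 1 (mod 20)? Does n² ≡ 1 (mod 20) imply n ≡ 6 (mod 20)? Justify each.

Neither implication holds.

(⟹) This fails: take n = 6. Then 6 ≡ 6 (mod 20), but 6² = 36 ≡ 16 (mod 20), not 1.

(⟸) This fails: take n = 1. Then 1² = 1 ≡ 1 (mod 20), yet 1 ≡ 1 (mod 20), not 6.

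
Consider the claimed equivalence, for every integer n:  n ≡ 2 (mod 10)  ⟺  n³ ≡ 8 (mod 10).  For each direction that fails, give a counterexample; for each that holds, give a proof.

Both directions hold; the statement is true.

Converse. Suppose n³ ≡ 8 (mod 10). The only residue r in {0, …, 9} with r³ ≡ 8 (mod 10) is r = 2, so n ≡ 2 (mod 10).

Forward direction. Suppose n ≡ 2 (mod 10). Write n = 10j + 2. Then (10j + 2)³ = 1000j³ + 600j² + 120j + 8 = 10(100j³ + 60j² + 12j) + 8, so n³ ≡ 8 (mod 10).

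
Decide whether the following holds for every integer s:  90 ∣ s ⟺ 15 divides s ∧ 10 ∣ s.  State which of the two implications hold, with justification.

Only the forward direction holds.

Converse. This fails: take s = 30. Both 15 ∣ 30 and 10 ∣ 30, yet 30 is not a multiple of 90 (since 30 = 0·90 + 30), so 90 ∤ 30.

Forward direction. If 90 ∣ s, write s = 90q. Since 90 = 6·15, s = 15·(6q), so 15 ∣ s; and since 90 = 9·10, s = 10·(9q), so 10 ∣ s.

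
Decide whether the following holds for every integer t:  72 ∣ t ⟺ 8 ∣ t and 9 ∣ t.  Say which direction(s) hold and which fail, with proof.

(⟸) Suppose 8 ∣ t and 9 ∣ t. Any common multiple of 8 and 9 is a multiple of their lcm; here gcd(8, 9) = 1, so lcm(8, 9) = 8·9 = 72, so 72 ∣ t.

(⟹) If 72 ∣ t, write t = 72q. Since 72 = 9·8, t = 8·(9q), so 8 ∣ t; and since 72 = 8·9, t = 9·(8q), so 9 ∣ t.

Equivalent; both directions hold.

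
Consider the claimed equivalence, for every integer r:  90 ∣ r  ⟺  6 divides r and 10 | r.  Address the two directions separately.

Forward direction. If 90 ∣ r, write r = 90q. Since 90 = 15·6, r = 6·(15q), so 6 ∣ r; and since 90 = 9·10, r = 10·(9q), so 10 ∣ r.

Converse. This fails: take r = 30. Both 6 ∣ 30 and 10 ∣ 30, yet 30 is not a multiple of 90 (since 30 = 0·90 + 30), so 90 ∤ 30.

The forward direction holds; the converse fails.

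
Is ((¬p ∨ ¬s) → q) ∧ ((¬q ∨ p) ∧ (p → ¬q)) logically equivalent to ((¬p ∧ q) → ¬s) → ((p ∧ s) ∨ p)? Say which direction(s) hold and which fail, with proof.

Not equivalent: only (⇒) holds.

(⟹) Assume the antecedent. If q is true, the antecedent cannot hold. If q is false, the antecedent forces (q = F, s = T, p = T), and the consequent holds there. Either way the consequent holds.

(⟸) This fails. Under q = T, s = T, p = F, the left side is false but the right side is true.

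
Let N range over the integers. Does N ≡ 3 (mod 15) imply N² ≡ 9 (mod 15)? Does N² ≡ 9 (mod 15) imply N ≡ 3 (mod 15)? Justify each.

(⇒) Suppose N ≡ 3 (mod 15). Write N = 15j + 3. Then (15j + 3)² = 225j² + 90j + 9 = 15(15j² + 6j) + 9, so N² ≡ 9 (mod 15).

(⇐) This fails: take N = 12. Then 12² = 144 ≡ 9 (mod 15), yet 12 ≡ 12 (mod 15), not 3.

The forward direction holds; the converse fails.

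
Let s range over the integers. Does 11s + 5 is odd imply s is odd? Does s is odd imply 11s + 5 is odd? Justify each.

Both directions fail.

(⟹) This fails: s = 0 gives 11s + 5 = 5, which is odd, but 0 is even, not odd.

(⟸) This also fails: s = 5 is odd, but 11s + 5 = 60 is even, not odd.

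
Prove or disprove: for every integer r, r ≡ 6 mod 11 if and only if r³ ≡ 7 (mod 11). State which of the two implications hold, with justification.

Both implications hold.

Forward direction. Suppose r ≡ 6 mod 11. Write r = 11j + 6. Then (11j + 6)³ = 1331j³ + 2178j² + 1188j + 216 = 11(121j³ + 198j² + 108j + 19) + 7, so r³ ≡ 7 (mod 11).

Converse. Suppose r³ ≡ 7 (mod 11). The only residue r in {0, …, 10} with r³ ≡ 7 (mod 11) is r = 6, so r ≡ 6 (mod 11).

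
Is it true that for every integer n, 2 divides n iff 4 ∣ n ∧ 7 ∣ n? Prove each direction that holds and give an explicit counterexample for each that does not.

Only the converse holds.

(→) This fails: take n = 2. Certainly 2 ∣ 2, but 4 ∤ 2.

(←) Suppose 4 ∣ n and 7 ∣ n. Any common multiple of 4 and 7 is a multiple of their lcm; here gcd(4, 7) = 1, so lcm(4, 7) = 4·7 = 28, so 28 ∣ n. Since 2 ∣ 28, it follows that 2 ∣ n.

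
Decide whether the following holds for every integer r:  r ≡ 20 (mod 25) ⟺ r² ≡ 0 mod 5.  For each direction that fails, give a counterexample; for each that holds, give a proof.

The forward direction holds; the converse fails.

(→) Suppose r ≡ 20 (mod 25). Then r² ≡ 20² = 400 (mod 25), and since 5 ∣ 25, also r² ≡ 0 (mod 5).

(←) This fails: take r = 0. Then 0² = 0 ≡ 0 (mod 5), yet 0 ≡ 0 (mod 25), not 20.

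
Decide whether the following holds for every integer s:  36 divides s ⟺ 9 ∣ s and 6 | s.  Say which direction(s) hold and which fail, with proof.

[⇒] If 36 ∣ s, write s = 36q. Since 36 = 4·9, s = 9·(4q), so 9 ∣ s; and since 36 = 6·6, s = 6·(6q), so 6 ∣ s.

[⇐] This fails: take s = 18. Both 9 ∣ 18 and 6 ∣ 18, yet 18 is not a multiple of 36 (since 18 = 0·36 + 18), so 36 ∤ 18.

Only the forward implication holds.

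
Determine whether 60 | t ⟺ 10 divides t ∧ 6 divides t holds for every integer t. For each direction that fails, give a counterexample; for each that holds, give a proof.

Forward direction. If 60 ∣ t, write t = 60q. Since 60 = 6·10, t = 10·(6q), so 10 ∣ t; and since 60 = 10·6, t = 6·(10q), so 6 ∣ t.

Converse. This fails: take t = 30. Both 10 ∣ 30 and 6 ∣ 30, yet 30 is not a multiple of 60 (since 30 = 0·60 + 30), so 60 ∤ 30.

The forward direction holds; the converse fails.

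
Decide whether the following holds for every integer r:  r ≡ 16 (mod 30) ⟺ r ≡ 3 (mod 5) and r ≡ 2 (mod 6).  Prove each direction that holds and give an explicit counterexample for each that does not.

(⇒) This fails: r = 16 gives 16 ≡ 16 (mod 30) but 16 ≡ 1 (mod 5), so the conjunction on the right does not hold.

(⇐) This fails: r = 8 satisfies both congruences on the right (8 ≡ 3 mod 5 and 8 ≡ 2 mod 6) yet 8 ≡ 8 (mod 30), not 16.

(⇒) fails and (⇐) fails.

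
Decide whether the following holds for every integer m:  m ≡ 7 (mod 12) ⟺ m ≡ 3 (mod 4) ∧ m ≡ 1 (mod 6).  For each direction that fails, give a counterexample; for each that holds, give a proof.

The biconditional holds.

[⇒] Suppose m ≡ 7 (mod 12); write m = 12j + 7. Since 4 ∣ 12, reducing mod 4 gives m ≡ 7 ≡ 3 (mod 4); since 6 ∣ 12, reducing mod 6 gives m ≡ 7 ≡ 1 (mod 6).

[⇐] Conversely, if m ≡ 3 (mod 4) and m ≡ 1 (mod 6), then by the Chinese remainder theorem m ≡ 7 (mod 12). This is exactly m ≡ 7 (mod 12).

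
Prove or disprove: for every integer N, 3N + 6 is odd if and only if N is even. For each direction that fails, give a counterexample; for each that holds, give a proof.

(→) This fails: N = 5 gives 3N + 6 = 21, which is odd, but 5 is odd, not even.

(←) This also fails: N = 4 is even, but 3N + 6 = 18 is even, not odd.

Neither direction holds.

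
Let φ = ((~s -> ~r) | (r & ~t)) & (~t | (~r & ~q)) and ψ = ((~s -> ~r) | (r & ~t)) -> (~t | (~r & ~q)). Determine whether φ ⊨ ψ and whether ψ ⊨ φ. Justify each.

(⇒) Assume the antecedent. If t is true, the antecedent forces (t = T, s = F, r = F, q = F) or (t = T, s = T, r = F, q = F), and the consequent holds there. If t is false, the consequent reduces to true regardless of the other variables. Either way the consequent holds.

(⇐) This fails. Under t = T, s = F, r = T, q = F, the left side is false but the right side is true.

Only the forward implication holds.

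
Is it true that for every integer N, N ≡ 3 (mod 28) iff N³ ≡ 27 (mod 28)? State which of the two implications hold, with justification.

(⇒) holds; (⇐) fails.

Forward direction. Suppose N ≡ 3 (mod 28). Write N = 28j + 3. Then (28j + 3)³ = 21952j³ + 7056j² + 756j + 27 = 28(784j³ + 252j² + 27j) + 27, so N³ ≡ 27 (mod 28).

Converse. This fails: take N = 19. Then 19³ = 6859 ≡ 27 (mod 28), yet 19 ≡ 19 (mod 28), not 3.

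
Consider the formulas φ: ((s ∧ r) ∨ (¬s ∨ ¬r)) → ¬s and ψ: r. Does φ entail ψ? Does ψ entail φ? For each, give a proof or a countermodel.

(⟹) This fails. Under r = F, s = F, the left side is true but the right side is false.

(⟸) This fails. Under r = T, s = T, the left side is false but the right side is true.

Neither direction holds.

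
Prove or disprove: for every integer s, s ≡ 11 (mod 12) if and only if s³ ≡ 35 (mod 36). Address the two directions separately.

Equivalent; both directions hold.

(→) Suppose s ≡ 11 (mod 12). Working modulo 36, s ∈ {11, 23, 35}; for each such r, r³ ≡ 35 (mod 36).

(←) Conversely, the residues r modulo 36 with r³ ≡ 35 (mod 36) are exactly {11, 23, 35}, and each is ≡ 11 (mod 12).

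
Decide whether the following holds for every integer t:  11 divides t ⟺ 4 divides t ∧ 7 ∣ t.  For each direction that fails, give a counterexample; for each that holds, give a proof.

(⟹) This fails: take t = 11. Certainly 11 ∣ 11, but 4 ∤ 11.

(⟸) This fails: take t = 28. Both 4 ∣ 28 and 7 ∣ 28, yet 28 is not a multiple of 11 (since 28 = 2·11 + 6), so 11 ∤ 28.

(⇒) fails and (⇐) fails.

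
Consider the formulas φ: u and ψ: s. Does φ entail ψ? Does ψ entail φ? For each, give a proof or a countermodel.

(⇒) This fails. Under s = F, u = T, the left side is true but the right side is false.

(⇐) This fails. Under s = T, u = F, the left side is false but the right side is true.

(⇒) fails and (⇐) fails.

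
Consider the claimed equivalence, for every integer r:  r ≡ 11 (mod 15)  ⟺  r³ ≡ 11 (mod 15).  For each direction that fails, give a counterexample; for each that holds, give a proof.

The biconditional holds.

(→) Suppose r ≡ 11 (mod 15). Write r = 15j + 11. Then (15j + 11)³ = 3375j³ + 7425j² + 5445j + 1331 = 15(225j³ + 495j² + 363j + 88) + 11, so r³ ≡ 11 (mod 15).

(←) Conversely, suppose r³ ≡ 11 (mod 15). The only residue r in {0, …, 14} with r³ ≡ 11 (mod 15) is r = 11, so r ≡ 11 (mod 15).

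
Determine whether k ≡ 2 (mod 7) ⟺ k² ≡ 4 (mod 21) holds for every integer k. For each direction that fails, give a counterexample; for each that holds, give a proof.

(⟹) This fails: take k = 9. Then 9 ≡ 2 (mod 7), but 9² = 81 ≡ 18 (mod 21), not 4.

(⟸) This fails: take k = 5. Then 5² = 25 ≡ 4 (mod 21), yet 5 ≡ 5 (mod 7), not 2.

Neither implication holds.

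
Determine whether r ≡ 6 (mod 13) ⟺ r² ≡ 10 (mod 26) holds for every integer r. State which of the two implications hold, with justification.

(⟹) This fails: take r = 19. Then 19 ≡ 6 (mod 13), but 19² = 361 ≡ 23 (mod 26), not 10.

(⟸) This fails: take r = 20. Then 20² = 400 ≡ 10 (mod 26), yet 20 ≡ 7 (mod 13), not 6.

Both directions fail.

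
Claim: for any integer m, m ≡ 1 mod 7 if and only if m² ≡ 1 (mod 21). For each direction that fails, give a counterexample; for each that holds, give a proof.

(⇒) This fails: take m = 15. Then 15 ≡ 1 (mod 7), but 15² = 225 ≡ 15 (mod 21), not 1.

(⇐) This fails: take m = 13. Then 13² = 169 ≡ 1 (mod 21), yet 13 ≡ 6 (mod 7), not 1.

Neither direction holds.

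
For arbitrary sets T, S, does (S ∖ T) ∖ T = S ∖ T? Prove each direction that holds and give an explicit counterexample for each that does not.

(⟹) Let x ∈ (S ∖ T) ∖ T. Then x ∈ S and x ∉ T, from which x ∈ S ∖ T.

(⟸) Let x ∈ S ∖ T. Then x ∈ S and x ∉ T, from which x ∈ (S ∖ T) ∖ T.

Both inclusions hold.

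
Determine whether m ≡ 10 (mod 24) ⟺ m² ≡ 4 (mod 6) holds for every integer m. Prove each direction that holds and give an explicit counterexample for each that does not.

(→) Suppose m ≡ 10 (mod 24). Then m² ≡ 10² = 100 (mod 24), and since 6 ∣ 24, also m² ≡ 4 (mod 6).

(←) This fails: take m = 2. Then 2² = 4 ≡ 4 (mod 6), yet 2 ≡ 2 (mod 24), not 10.

(⇒) holds; (⇐) fails.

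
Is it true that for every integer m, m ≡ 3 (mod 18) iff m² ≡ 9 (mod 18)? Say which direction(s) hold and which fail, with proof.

(←) This fails: take m = 9. Then 9² = 81 ≡ 9 (mod 18), yet 9 ≡ 9 (mod 18), not 3.

(→) Suppose m ≡ 3 (mod 18). Write m = 18j + 3. Then (18j + 3)² = 324j² + 108j + 9 = 18(18j² + 6j) + 9, so m² ≡ 9 (mod 18).

Only the forward direction holds.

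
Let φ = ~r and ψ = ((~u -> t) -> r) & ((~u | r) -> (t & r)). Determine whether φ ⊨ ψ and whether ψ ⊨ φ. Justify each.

(⟹) This fails. Under t = F, r = F, u = F, the left side is true but the right side is false.

(⟸) This fails. Under t = T, r = T, u = F, the left side is false but the right side is true.

Neither direction holds.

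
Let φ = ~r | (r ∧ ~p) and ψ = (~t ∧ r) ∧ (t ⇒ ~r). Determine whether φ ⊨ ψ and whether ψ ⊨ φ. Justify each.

(⟹) This fails. Under t = F, r = F, p = F, the left side is true but the right side is false.

(⟸) This fails. Under t = F, r = T, p = T, the left side is false but the right side is true.

(⇒) fails and (⇐) fails.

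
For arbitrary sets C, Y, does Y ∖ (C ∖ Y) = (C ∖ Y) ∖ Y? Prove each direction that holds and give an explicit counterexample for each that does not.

(⊆) This inclusion fails. Take C = ∅, Y = {1}; then 1 ∈ Y ∖ (C ∖ Y) but 1 ∉ (C ∖ Y) ∖ Y.

(⊇) This inclusion fails. Take C = {1}, Y = ∅; then 1 ∈ (C ∖ Y) ∖ Y but 1 ∉ Y ∖ (C ∖ Y).

Both inclusions fail.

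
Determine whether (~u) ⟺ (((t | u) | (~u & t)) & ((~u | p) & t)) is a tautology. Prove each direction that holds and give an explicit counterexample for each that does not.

(⟹) This fails. Under p = F, t = F, u = F, the left side is true but the right side is false.

(⟸) This fails. Under p = T, t = T, u = T, the left side is false but the right side is true.

(⇒) fails and (⇐) fails.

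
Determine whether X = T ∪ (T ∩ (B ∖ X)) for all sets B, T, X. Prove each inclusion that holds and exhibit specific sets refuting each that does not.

(⟹) This inclusion fails. Take B = ∅, T = ∅, X = {1}; then 1 ∈ X but 1 ∉ T ∪ (T ∩ (B ∖ X)).

(⟸) This inclusion fails. Take B = ∅, T = {1}, X = ∅; then 1 ∈ T ∪ (T ∩ (B ∖ X)) but 1 ∉ X.

Neither inclusion holds.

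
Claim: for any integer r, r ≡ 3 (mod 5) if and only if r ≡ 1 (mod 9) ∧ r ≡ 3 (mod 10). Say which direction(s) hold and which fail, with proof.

(⇒) fails; (⇐) holds.

(⟹) This fails: r = 33 gives 33 ≡ 3 (mod 5) but 33 ≡ 6 (mod 9), so the conjunction on the right does not hold.

(⟸) Conversely, if r ≡ 1 (mod 9) and r ≡ 3 (mod 10), then by the Chinese remainder theorem r ≡ 73 (mod 90). Since 73 ≡ 3 (mod 5) and 5 ∣ 90, we get r ≡ 3 (mod 5).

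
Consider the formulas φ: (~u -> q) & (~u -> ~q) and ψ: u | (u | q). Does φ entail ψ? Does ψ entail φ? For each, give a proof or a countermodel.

(⇒) Assume the antecedent. If q is true, u | (u | q) reduces to true regardless of the other variables. If q is false, the antecedent forces (q = F, u = T), and u | (u | q) holds there. Either way u | (u | q) holds.

(⇐) This fails. Under q = T, u = F, the left side is false but the right side is true.

Only the forward implication holds.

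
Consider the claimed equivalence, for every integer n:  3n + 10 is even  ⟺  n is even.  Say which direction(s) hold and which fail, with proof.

[⇒] Suppose 3n + 10 is even. Since 3 is odd, 3n and n have the same parity, so 3n + 10 ≡ n + 10 (mod 2). As 10 is even, 3n + 10 is even exactly when n is even. Thus n is even.

[⇐] Conversely, suppose n is even; write n = 2j. Then 3n + 10 = 3·(2j) + 10 = 2·3j + 10, which is even.

Both directions hold; the statement is true.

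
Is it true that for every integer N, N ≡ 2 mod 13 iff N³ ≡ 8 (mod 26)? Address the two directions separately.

(⇒) fails and (⇐) fails.

[⇒] This fails: take N = 15. Then 15 ≡ 2 (mod 13), but 15³ = 3375 ≡ 21 (mod 26), not 8.

[⇐] This fails: take N = 6. Then 6³ = 216 ≡ 8 (mod 26), yet 6 ≡ 6 (mod 13), not 2.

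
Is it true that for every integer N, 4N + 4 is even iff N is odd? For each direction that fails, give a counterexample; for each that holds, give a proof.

(⟹) This fails: take N = 0. Then 4N + 4 = 4, which is even, yet N = 0 is even, not odd.

(⟸) Suppose N is odd. Since 4 is even, 4N is even for every N, so 4N + 4 has the same parity as 4, which is even. Hence 4N + 4 is even.

Only the converse holds.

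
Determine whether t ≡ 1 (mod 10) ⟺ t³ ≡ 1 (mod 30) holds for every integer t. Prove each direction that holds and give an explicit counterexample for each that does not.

(⇒) This fails: take t = 11. Then 11 ≡ 1 (mod 10), but 11³ = 1331 ≡ 11 (mod 30), not 1.

(⇐) Conversely, the residues r modulo 30 with r³ ≡ 1 (mod 30) are exactly {1}, and each is ≡ 1 (mod 10).

The forward direction fails; the converse holds.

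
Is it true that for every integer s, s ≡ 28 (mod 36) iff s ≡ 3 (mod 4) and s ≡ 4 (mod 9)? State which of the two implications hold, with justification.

Both directions fail.

(⇒) This fails: s = 28 gives 28 ≡ 28 (mod 36) but 28 ≡ 0 (mod 4), so the conjunction on the right does not hold.

(⇐) This fails: s = 31 satisfies both congruences on the right (31 ≡ 3 mod 4 and 31 ≡ 4 mod 9) yet 31 ≡ 31 (mod 36), not 28.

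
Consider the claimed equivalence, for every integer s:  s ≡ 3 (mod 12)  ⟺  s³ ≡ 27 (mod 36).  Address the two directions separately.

Both directions hold.

(⟹) Suppose s ≡ 3 (mod 12). Working modulo 36, s ∈ {3, 15, 27}; for each such r, r³ ≡ 27 (mod 36).

(⟸) Conversely, the residues r modulo 36 with r³ ≡ 27 (mod 36) are exactly {3, 15, 27}, and each is ≡ 3 (mod 12).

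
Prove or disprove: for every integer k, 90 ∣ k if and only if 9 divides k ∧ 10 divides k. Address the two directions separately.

(⇒) If 90 ∣ k, write k = 90q. Since 90 = 10·9, k = 9·(10q), so 9 ∣ k; and since 90 = 9·10, k = 10·(9q), so 10 ∣ k.

(⇐) Suppose 9 ∣ k and 10 ∣ k. Any common multiple of 9 and 10 is a multiple of their lcm; here gcd(9, 10) = 1, so lcm(9, 10) = 9·10 = 90, so 90 ∣ k.

Both directions hold.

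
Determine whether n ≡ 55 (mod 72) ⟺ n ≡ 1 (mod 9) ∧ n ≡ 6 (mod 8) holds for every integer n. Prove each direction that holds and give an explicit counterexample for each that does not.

Neither direction holds.

(⟹) This fails: n = 55 gives 55 ≡ 55 (mod 72) but 55 ≡ 7 (mod 8), so the conjunction on the right does not hold.

(⟸) This fails: n = 46 satisfies both congruences on the right (46 ≡ 1 mod 9 and 46 ≡ 6 mod 8) yet 46 ≡ 46 (mod 72), not 55.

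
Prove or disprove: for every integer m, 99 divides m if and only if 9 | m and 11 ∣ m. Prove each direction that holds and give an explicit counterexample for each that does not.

Both directions hold.

(→) If 99 ∣ m, write m = 99q. Since 99 = 11·9, m = 9·(11q), so 9 ∣ m; and since 99 = 9·11, m = 11·(9q), so 11 ∣ m.

(←) Suppose 9 ∣ m and 11 ∣ m. Any common multiple of 9 and 11 is a multiple of their lcm; here gcd(9, 11) = 1, so lcm(9, 11) = 9·11 = 99, so 99 ∣ m.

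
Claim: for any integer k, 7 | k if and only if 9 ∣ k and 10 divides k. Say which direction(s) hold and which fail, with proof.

Both directions fail.

Forward direction. This fails: take k = 7. Certainly 7 ∣ 7, but 9 ∤ 7.

Converse. This fails: take k = 90. Both 9 ∣ 90 and 10 ∣ 90, yet 90 is not a multiple of 7 (since 90 = 12·7 + 6), so 7 ∤ 90.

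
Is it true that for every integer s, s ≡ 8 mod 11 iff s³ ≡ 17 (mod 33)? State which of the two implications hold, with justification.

Only the converse holds.

Forward direction. This fails: take s = 19. Then 19 ≡ 8 (mod 11), but 19³ = 6859 ≡ 28 (mod 33), not 17.

Converse. The residues r modulo 33 with r³ ≡ 17 (mod 33) are exactly {8}, and each is ≡ 8 (mod 11).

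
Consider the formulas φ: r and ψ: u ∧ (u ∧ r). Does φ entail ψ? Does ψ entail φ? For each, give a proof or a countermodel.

(→) This fails. Under r = T, u = F, the left side is true but the right side is false.

(←) Assume the antecedent. If r is true, r reduces to true regardless of the other variables. If r is false, the antecedent cannot hold. Either way r holds.

Only the reverse direction holds.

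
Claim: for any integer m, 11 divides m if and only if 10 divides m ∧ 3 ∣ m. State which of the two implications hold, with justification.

(⇒) fails and (⇐) fails.

(⇒) This fails: take m = 11. Certainly 11 ∣ 11, but 10 ∤ 11.

(⇐) This fails: take m = 30. Both 10 ∣ 30 and 3 ∣ 30, yet 30 is not a multiple of 11 (since 30 = 2·11 + 8), so 11 ∤ 30.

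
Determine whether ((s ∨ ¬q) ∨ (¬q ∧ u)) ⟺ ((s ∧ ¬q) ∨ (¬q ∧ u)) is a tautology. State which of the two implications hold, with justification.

Forward direction. This fails. Under s = F, q = F, u = F, the left side is true but the right side is false.

Converse. Assume the antecedent. If s is true, (s ∨ ¬q) ∨ (¬q ∧ u) reduces to true regardless of the other variables. If s is false, the antecedent forces (s = F, q = F, u = T), and (s ∨ ¬q) ∨ (¬q ∧ u) holds there. Either way (s ∨ ¬q) ∨ (¬q ∧ u) holds.

The forward direction fails; the converse holds.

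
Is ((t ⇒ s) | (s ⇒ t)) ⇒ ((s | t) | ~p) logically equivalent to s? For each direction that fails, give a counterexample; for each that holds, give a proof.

Forward direction. This fails. Under s = F, p = F, t = F, the left side is true but the right side is false.

Converse. Assume the antecedent. If s is true, the consequent reduces to true regardless of the other variables. If s is false, the antecedent cannot hold. Either way the consequent holds.

(⇒) fails; (⇐) holds.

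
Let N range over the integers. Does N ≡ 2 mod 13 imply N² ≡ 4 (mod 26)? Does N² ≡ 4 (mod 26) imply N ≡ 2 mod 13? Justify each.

Both directions fail.

(⇒) This fails: take N = 15. Then 15 ≡ 2 (mod 13), but 15² = 225 ≡ 17 (mod 26), not 4.

(⇐) This fails: take N = 24. Then 24² = 576 ≡ 4 (mod 26), yet 24 ≡ 11 (mod 13), not 2.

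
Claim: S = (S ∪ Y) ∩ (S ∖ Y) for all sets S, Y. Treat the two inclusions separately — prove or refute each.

The sets are not equal: only the reverse inclusion holds.

Forward inclusion. This inclusion fails. Take S = {1}, Y = {1}; then 1 ∈ S but 1 ∉ (S ∪ Y) ∩ (S ∖ Y).

Reverse inclusion. Let x ∈ (S ∪ Y) ∩ (S ∖ Y). Then x ∈ S and x ∉ Y, from which x ∈ S.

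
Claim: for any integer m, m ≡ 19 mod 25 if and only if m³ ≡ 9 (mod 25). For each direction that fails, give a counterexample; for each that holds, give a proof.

(←) Suppose m³ ≡ 9 (mod 25). The only residue r in {0, …, 24} with r³ ≡ 9 (mod 25) is r = 19, so m ≡ 19 (mod 25).

(→) Suppose m ≡ 19 mod 25. Write m = 25j + 19. Then (25j + 19)³ = 15625j³ + 35625j² + 27075j + 6859 = 25(625j³ + 1425j² + 1083j + 274) + 9, so m³ ≡ 9 (mod 25).

Both directions hold.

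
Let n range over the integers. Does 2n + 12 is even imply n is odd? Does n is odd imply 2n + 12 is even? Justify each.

Forward direction. This fails: take n = 2. Then 2n + 12 = 16, which is even, yet n = 2 is even, not odd.

Converse. Suppose n is odd. Since 2 is even, 2n is even for every n, so 2n + 12 has the same parity as 12, which is even. Hence 2n + 12 is even.

Not equivalent: only (⇐) holds.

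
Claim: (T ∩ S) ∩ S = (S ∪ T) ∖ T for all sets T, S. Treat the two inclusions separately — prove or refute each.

(⊆) fails and (⊇) fails.

(⟹) This inclusion fails. Take T = {1}, S = {1}; then 1 ∈ (T ∩ S) ∩ S but 1 ∉ (S ∪ T) ∖ T.

(⟸) This inclusion fails. Take T = ∅, S = {1}; then 1 ∈ (S ∪ T) ∖ T but 1 ∉ (T ∩ S) ∩ S.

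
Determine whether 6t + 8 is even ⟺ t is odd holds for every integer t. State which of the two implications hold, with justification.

The forward direction fails; the converse holds.

(⇒) This fails: take t = 0. Then 6t + 8 = 8, which is even, yet t = 0 is even, not odd.

(⇐) Suppose t is odd. Since 6 is even, 6t is even for every t, so 6t + 8 has the same parity as 8, which is even. Hence 6t + 8 is even.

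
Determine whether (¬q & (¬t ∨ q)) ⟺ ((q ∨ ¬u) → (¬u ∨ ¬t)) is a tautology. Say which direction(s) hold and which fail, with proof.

The forward direction holds; the converse fails.

(→) Assume the antecedent. If q is true, the antecedent cannot hold. If q is false, (q ∨ ¬u) → (¬u ∨ ¬t) reduces to true regardless of the other variables. Either way (q ∨ ¬u) → (¬u ∨ ¬t) holds.

(←) This fails. Under q = T, u = F, t = F, the left side is false but the right side is true.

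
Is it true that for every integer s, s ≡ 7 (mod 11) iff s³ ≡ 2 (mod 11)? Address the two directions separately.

[⇒] Suppose s ≡ 7 (mod 11). Write s = 11j + 7. Then (11j + 7)³ = 1331j³ + 2541j² + 1617j + 343 = 11(121j³ + 231j² + 147j + 31) + 2, so s³ ≡ 2 (mod 11).

[⇐] Conversely, suppose s³ ≡ 2 (mod 11). The only residue r in {0, …, 10} with r³ ≡ 2 (mod 11) is r = 7, so s ≡ 7 (mod 11).

The biconditional holds.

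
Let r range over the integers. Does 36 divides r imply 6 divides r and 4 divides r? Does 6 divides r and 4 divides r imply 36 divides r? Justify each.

(⇐) This fails: take r = 12. Both 6 ∣ 12 and 4 ∣ 12, yet 12 is not a multiple of 36 (since 12 = 0·36 + 12), so 36 ∤ 12.

(⇒) If 36 ∣ r, write r = 36q. Since 36 = 6·6, r = 6·(6q), so 6 ∣ r; and since 36 = 9·4, r = 4·(9q), so 4 ∣ r.

Only the forward direction holds.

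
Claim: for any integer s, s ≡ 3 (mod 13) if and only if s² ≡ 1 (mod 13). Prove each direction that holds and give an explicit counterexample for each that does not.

Neither direction holds.

(⇒) This fails: take s = 3. Then 3 ≡ 3 (mod 13), but 3² = 9 ≡ 9 (mod 13), not 1.

(⇐) This fails: take s = 1. Then 1² = 1 ≡ 1 (mod 13), yet 1 ≡ 1 (mod 13), not 3.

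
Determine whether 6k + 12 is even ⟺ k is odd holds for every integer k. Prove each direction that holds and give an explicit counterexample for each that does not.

(→) This fails: take k = 4. Then 6k + 12 = 36, which is even, yet k = 4 is even, not odd.

(←) Suppose k is odd. Since 6 is even, 6k is even for every k, so 6k + 12 has the same parity as 12, which is even. Hence 6k + 12 is even.

The forward direction fails; the converse holds.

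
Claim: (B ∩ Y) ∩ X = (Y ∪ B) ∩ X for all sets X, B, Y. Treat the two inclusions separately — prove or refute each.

(⊆) holds; (⊇) fails.

Forward inclusion. Let x ∈ (B ∩ Y) ∩ X. Then x ∈ X ∩ B ∩ Y, from which x ∈ (Y ∪ B) ∩ X.

Reverse inclusion. This inclusion fails. Take X = {1}, B = {1}, Y = ∅; then 1 ∈ (Y ∪ B) ∩ X but 1 ∉ (B ∩ Y) ∩ X.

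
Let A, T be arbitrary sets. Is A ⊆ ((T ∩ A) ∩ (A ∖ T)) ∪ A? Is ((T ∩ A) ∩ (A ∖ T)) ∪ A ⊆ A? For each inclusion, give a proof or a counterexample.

Both inclusions hold; the sets are equal.

(⊆) Let x ∈ A. Then either x ∈ A and x ∉ T; or x ∈ A ∩ T. In each case x ∈ ((T ∩ A) ∩ (A ∖ T)) ∪ A, so A ⊆ ((T ∩ A) ∩ (A ∖ T)) ∪ A.

(⊇) Let x ∈ ((T ∩ A) ∩ (A ∖ T)) ∪ A. Then either x ∈ A and x ∉ T; or x ∈ A ∩ T. In each case x ∈ A, so ((T ∩ A) ∩ (A ∖ T)) ∪ A ⊆ A.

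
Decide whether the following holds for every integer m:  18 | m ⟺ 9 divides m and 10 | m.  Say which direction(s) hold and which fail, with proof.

Only the converse holds.

[⇒] This fails: take m = 18. Certainly 18 ∣ 18, but 10 ∤ 18.

[⇐] Suppose 9 ∣ m and 10 ∣ m. Any common multiple of 9 and 10 is a multiple of their lcm; here gcd(9, 10) = 1, so lcm(9, 10) = 9·10 = 90, so 90 ∣ m. Since 18 ∣ 90, it follows that 18 ∣ m.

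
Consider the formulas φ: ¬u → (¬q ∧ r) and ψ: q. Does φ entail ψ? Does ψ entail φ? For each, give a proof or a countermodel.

(⇒) fails and (⇐) fails.

[⇒] This fails. Under u = T, q = F, r = F, the left side is true but the right side is false.

[⇐] This fails. Under u = F, q = T, r = F, the left side is false but the right side is true.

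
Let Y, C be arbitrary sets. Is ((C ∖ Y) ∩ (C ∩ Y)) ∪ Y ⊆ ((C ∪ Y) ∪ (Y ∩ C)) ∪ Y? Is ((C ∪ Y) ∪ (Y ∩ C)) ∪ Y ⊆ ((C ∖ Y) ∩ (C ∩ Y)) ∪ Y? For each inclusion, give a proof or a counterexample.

(⊆) holds; (⊇) fails.

(⊆) Let x ∈ ((C ∖ Y) ∩ (C ∩ Y)) ∪ Y. Then either x ∈ Y and x ∉ C; or x ∈ Y ∩ C. In each case x ∈ ((C ∪ Y) ∪ (Y ∩ C)) ∪ Y, so ((C ∖ Y) ∩ (C ∩ Y)) ∪ Y ⊆ ((C ∪ Y) ∪ (Y ∩ C)) ∪ Y.

(⊇) This inclusion fails. Take Y = ∅, C = {1}; then 1 ∈ ((C ∪ Y) ∪ (Y ∩ C)) ∪ Y but 1 ∉ ((C ∖ Y) ∩ (C ∩ Y)) ∪ Y.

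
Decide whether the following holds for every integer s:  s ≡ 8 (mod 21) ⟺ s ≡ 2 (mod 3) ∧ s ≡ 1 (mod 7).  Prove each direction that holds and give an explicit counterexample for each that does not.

Converse. If s ≡ 2 (mod 3) and s ≡ 1 (mod 7), then by the Chinese remainder theorem s ≡ 8 (mod 21). This is exactly s ≡ 8 (mod 21).

Forward direction. Suppose s ≡ 8 (mod 21); write s = 21j + 8. Since 3 ∣ 21, reducing mod 3 gives s ≡ 8 ≡ 2 (mod 3); since 7 ∣ 21, reducing mod 7 gives s ≡ 8 ≡ 1 (mod 7).

The biconditional holds.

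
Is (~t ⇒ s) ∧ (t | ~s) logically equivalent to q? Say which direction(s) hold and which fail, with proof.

[⇒] This fails. Under s = F, t = T, q = F, the left side is true but the right side is false.

[⇐] This fails. Under s = F, t = F, q = T, the left side is false but the right side is true.

(⇒) fails and (⇐) fails.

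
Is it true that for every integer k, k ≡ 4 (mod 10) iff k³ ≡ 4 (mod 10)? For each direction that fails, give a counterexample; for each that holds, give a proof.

The biconditional holds.

Forward direction. Suppose k ≡ 4 (mod 10). Write k = 10j + 4. Then (10j + 4)³ = 1000j³ + 1200j² + 480j + 64 = 10(100j³ + 120j² + 48j + 6) + 4, so k³ ≡ 4 (mod 10).

Converse. Suppose k³ ≡ 4 (mod 10). The only residue r in {0, …, 9} with r³ ≡ 4 (mod 10) is r = 4, so k ≡ 4 (mod 10).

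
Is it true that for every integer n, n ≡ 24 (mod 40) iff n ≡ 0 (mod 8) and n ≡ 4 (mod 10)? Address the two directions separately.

Equivalent; both directions hold.

(→) Suppose n ≡ 24 (mod 40); write n = 40j + 24. Since 8 ∣ 40, reducing mod 8 gives n ≡ 24 ≡ 0 (mod 8); since 10 ∣ 40, reducing mod 10 gives n ≡ 24 ≡ 4 (mod 10).

(←) Conversely, if n ≡ 0 (mod 8) and n ≡ 4 (mod 10), then by the Chinese remainder theorem n ≡ 24 (mod 40). This is exactly n ≡ 24 (mod 40).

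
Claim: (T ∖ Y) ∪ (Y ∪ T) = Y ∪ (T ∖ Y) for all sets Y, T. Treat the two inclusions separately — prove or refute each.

(⟸) Let x ∈ Y ∪ (T ∖ Y). Then either x ∈ Y and x ∉ T; or x ∈ T and x ∉ Y; or x ∈ Y ∩ T. In each case x ∈ (T ∖ Y) ∪ (Y ∪ T), so Y ∪ (T ∖ Y) ⊆ (T ∖ Y) ∪ (Y ∪ T).

(⟹) Let x ∈ (T ∖ Y) ∪ (Y ∪ T). Then either x ∈ Y and x ∉ T; or x ∈ T and x ∉ Y; or x ∈ Y ∩ T. In each case x ∈ Y ∪ (T ∖ Y), so (T ∖ Y) ∪ (Y ∪ T) ⊆ Y ∪ (T ∖ Y).

Both inclusions hold; the sets are equal.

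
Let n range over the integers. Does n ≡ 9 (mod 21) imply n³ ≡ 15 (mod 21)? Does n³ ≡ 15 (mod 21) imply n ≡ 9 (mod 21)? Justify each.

Only the forward implication holds.

Forward direction. Suppose n ≡ 9 (mod 21). Write n = 21j + 9. Then (21j + 9)³ = 9261j³ + 11907j² + 5103j + 729 = 21(441j³ + 567j² + 243j + 34) + 15, so n³ ≡ 15 (mod 21).

Converse. This fails: take n = 15. Then 15³ = 3375 ≡ 15 (mod 21), yet 15 ≡ 15 (mod 21), not 9.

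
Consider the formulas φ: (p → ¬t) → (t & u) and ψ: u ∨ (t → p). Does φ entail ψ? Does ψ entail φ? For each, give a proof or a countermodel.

Only the forward implication holds.

[⇒] Assume the antecedent. If p is true, u ∨ (t → p) reduces to true regardless of the other variables. If p is false, the antecedent forces (p = F, t = T, u = T), and u ∨ (t → p) holds there. Either way u ∨ (t → p) holds.

[⇐] This fails. Under p = F, t = F, u = F, the left side is false but the right side is true.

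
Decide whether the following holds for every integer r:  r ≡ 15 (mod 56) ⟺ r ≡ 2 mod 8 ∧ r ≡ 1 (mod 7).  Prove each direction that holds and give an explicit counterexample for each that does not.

(→) This fails: r = 15 gives 15 ≡ 15 (mod 56) but 15 ≡ 7 (mod 8), so the conjunction on the right does not hold.

(←) This fails: r = 50 satisfies both congruences on the right (50 ≡ 2 mod 8 and 50 ≡ 1 mod 7) yet 50 ≡ 50 (mod 56), not 15.

(⇒) fails and (⇐) fails.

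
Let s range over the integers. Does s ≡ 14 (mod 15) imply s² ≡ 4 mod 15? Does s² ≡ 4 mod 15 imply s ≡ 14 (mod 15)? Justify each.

(⇒) This fails: take s = 14. Then 14 ≡ 14 (mod 15), but 14² = 196 ≡ 1 (mod 15), not 4.

(⇐) This fails: take s = 2. Then 2² = 4 ≡ 4 (mod 15), yet 2 ≡ 2 (mod 15), not 14.

Neither direction holds.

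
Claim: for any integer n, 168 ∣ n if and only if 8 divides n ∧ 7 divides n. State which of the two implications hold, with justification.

(⟹) If 168 ∣ n, write n = 168q. Since 168 = 21·8, n = 8·(21q), so 8 ∣ n; and since 168 = 24·7, n = 7·(24q), so 7 ∣ n.

(⟸) This fails: take n = 56. Both 8 ∣ 56 and 7 ∣ 56, yet 56 is not a multiple of 168 (since 56 = 0·168 + 56), so 168 ∤ 56.

Not equivalent: only (⇒) holds.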